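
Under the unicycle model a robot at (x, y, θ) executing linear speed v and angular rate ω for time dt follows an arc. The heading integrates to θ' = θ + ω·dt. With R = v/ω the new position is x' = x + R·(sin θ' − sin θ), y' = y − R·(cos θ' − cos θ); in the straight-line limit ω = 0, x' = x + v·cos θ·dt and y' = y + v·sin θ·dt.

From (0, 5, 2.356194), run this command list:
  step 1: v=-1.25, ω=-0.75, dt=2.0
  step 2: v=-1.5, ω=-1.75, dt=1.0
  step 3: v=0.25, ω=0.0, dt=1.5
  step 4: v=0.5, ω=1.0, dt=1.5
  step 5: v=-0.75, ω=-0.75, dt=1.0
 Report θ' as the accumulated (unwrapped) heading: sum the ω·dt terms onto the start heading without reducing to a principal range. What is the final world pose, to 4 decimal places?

step 1: θ'=0.8562 (R=1.6667) → pose (0.0804, 2.7293, 0.8562)
step 2: θ'=-0.8938 (R=0.8571) → pose (-1.2351, 2.7540, -0.8938)
step 3: θ'=-0.8938 (straight) → pose (-1.0002, 2.4617, -0.8938)
step 4: θ'=0.6062 (R=0.5000) → pose (-0.3256, 2.3641, 0.6062)
step 5: θ'=-0.1438 (R=1.0000) → pose (-1.0387, 2.1962, -0.1438)

(-1.0387, 2.1962, -0.1438)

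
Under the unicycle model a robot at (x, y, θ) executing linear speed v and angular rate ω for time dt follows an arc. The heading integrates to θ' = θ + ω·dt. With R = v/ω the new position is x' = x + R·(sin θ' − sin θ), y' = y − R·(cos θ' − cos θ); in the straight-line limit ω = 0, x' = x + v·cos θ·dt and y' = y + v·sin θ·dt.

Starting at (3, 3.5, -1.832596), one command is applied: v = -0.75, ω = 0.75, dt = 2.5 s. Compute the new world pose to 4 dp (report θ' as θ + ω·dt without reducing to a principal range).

θ' = -1.8326 + 0.75·2.5 = 0.0424
R = v/ω = -0.75/0.75 = -1.0000
x' = 3 + -1.0000·(sin 0.0424 − sin -1.8326) = 1.9917
y' = 3.5 − -1.0000·(cos 0.0424 − cos -1.8326) = 4.7579

(1.9917, 4.7579, 0.0424)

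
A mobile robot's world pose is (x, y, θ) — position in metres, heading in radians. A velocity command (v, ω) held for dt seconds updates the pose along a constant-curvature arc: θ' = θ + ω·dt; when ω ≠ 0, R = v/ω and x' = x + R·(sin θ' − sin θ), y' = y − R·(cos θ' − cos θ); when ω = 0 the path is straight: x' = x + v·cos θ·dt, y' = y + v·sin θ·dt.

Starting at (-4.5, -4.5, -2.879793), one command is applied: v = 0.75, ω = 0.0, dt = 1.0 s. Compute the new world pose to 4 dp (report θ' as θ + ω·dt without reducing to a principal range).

θ' = -2.8798 + 0.0·1.0 = -2.8798
ω = 0 → straight: x' = -4.5 + 0.75·cos(-2.8798)·1.0 = -5.2244
y' = -4.5 + 0.75·sin(-2.8798)·1.0 = -4.6941

(-5.2244, -4.6941, -2.8798)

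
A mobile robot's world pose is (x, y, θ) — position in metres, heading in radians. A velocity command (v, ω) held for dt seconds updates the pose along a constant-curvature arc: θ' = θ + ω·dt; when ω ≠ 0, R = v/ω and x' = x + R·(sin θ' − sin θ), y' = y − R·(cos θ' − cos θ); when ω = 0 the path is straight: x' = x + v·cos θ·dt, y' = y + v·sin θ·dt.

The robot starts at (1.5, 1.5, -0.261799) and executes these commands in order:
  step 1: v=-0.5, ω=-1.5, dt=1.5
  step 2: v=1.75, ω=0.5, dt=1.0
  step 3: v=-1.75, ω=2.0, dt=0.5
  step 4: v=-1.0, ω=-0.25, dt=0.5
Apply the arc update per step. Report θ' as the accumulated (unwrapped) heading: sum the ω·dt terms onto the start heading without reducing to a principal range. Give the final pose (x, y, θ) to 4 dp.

(-0.0013, 2.0337, -1.1368)

step 1: θ'=-2.5118 (R=0.3333) → pose (1.3899, 2.0914, -2.5118)
step 2: θ'=-2.0118 (R=3.5000) → pose (0.2862, 0.7568, -2.0118)
step 3: θ'=-1.0118 (R=-0.8750) → pose (0.2368, 1.5943, -1.0118)
step 4: θ'=-1.1368 (R=4.0000) → pose (-0.0013, 2.0337, -1.1368)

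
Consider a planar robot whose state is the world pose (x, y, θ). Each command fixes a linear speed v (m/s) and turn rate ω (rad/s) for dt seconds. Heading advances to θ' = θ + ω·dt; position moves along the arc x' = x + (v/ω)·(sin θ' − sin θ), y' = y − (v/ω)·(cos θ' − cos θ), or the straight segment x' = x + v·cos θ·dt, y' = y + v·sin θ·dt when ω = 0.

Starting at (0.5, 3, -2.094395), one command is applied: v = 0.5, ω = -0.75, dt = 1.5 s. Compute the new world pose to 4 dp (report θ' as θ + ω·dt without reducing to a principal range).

θ' = -2.0944 + -0.75·1.5 = -3.2194
R = v/ω = 0.5/-0.75 = -0.6667
x' = 0.5 + -0.6667·(sin -3.2194 − sin -2.0944) = -0.1292
y' = 3 − -0.6667·(cos -3.2194 − cos -2.0944) = 2.6687

(-0.1292, 2.6687, -3.2194)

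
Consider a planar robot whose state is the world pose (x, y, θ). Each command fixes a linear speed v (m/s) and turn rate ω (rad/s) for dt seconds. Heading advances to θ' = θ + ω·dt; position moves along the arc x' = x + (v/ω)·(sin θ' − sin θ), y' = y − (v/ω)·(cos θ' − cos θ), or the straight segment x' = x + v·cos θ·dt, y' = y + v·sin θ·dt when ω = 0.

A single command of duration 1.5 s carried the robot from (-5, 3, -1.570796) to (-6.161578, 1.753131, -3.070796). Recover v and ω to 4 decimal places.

Δθ = -3.070796 − -1.570796 = -1.500000
ω = Δθ/dt = -1.500000/1.5 = -1.0000
R = −Δy/(cos θ' − cos θ) = -1.2500
v = R·ω = -1.2500·-1.0000 = 1.2500

v = 1.2500, ω = -1.0000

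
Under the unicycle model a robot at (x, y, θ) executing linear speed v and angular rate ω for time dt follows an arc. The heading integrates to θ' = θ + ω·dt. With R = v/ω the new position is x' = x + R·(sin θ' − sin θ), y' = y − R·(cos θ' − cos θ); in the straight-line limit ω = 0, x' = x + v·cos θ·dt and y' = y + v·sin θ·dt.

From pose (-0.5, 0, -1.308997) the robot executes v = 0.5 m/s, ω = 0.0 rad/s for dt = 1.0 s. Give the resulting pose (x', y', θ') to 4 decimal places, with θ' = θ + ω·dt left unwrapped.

(-0.3706, -0.4830, -1.3090)

θ' = -1.3090 + 0.0·1.0 = -1.3090
ω = 0 → straight: x' = -0.5 + 0.5·cos(-1.3090)·1.0 = -0.3706
y' = 0 + 0.5·sin(-1.3090)·1.0 = -0.4830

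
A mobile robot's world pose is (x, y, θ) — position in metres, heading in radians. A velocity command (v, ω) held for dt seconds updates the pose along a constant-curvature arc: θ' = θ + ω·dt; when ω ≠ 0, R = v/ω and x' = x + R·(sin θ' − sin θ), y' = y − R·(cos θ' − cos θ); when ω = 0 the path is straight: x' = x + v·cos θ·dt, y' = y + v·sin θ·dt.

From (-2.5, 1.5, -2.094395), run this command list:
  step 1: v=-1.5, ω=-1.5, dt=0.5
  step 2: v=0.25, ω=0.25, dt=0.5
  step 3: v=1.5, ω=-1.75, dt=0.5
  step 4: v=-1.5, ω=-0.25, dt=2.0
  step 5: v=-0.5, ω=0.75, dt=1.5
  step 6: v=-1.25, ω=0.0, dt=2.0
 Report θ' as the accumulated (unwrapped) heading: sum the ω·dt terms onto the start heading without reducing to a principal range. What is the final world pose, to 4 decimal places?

step 1: θ'=-2.8444 (R=1.0000) → pose (-1.9268, 1.9562, -2.8444)
step 2: θ'=-2.7194 (R=1.0000) → pose (-2.0437, 1.9122, -2.7194)
step 3: θ'=-3.5944 (R=-0.8571) → pose (-2.7700, 1.9233, -3.5944)
step 4: θ'=-4.0944 (R=6.0000) → pose (-0.5046, 0.0044, -4.0944)
step 5: θ'=-2.9694 (R=-0.6667) → pose (0.1530, -0.2662, -2.9694)
step 6: θ'=-2.9694 (straight) → pose (2.6160, 0.1622, -2.9694)

(2.6160, 0.1622, -2.9694)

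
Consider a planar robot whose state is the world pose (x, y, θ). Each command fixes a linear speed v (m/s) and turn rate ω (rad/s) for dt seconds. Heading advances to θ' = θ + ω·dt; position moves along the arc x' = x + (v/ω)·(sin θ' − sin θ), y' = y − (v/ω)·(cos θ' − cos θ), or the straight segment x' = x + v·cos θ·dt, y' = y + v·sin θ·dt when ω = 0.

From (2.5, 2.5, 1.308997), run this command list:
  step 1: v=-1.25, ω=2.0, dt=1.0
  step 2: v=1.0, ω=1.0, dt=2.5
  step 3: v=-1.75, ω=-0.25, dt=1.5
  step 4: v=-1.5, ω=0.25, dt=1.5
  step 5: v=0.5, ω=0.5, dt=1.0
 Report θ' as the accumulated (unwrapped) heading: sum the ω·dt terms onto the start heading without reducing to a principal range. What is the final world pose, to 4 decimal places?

step 1: θ'=3.3090 (R=-0.6250) → pose (3.2078, 1.7220, 3.3090)
step 2: θ'=5.8090 (R=1.0000) → pose (2.9179, -0.1537, 5.8090)
step 3: θ'=5.4340 (R=7.0000) → pose (0.8590, 1.4498, 5.4340)
step 4: θ'=5.8090 (R=-6.0000) → pose (-0.9058, 2.8242, 5.8090)
step 5: θ'=6.3090 (R=1.0000) → pose (-0.4234, 2.7142, 6.3090)

(-0.4234, 2.7142, 6.3090)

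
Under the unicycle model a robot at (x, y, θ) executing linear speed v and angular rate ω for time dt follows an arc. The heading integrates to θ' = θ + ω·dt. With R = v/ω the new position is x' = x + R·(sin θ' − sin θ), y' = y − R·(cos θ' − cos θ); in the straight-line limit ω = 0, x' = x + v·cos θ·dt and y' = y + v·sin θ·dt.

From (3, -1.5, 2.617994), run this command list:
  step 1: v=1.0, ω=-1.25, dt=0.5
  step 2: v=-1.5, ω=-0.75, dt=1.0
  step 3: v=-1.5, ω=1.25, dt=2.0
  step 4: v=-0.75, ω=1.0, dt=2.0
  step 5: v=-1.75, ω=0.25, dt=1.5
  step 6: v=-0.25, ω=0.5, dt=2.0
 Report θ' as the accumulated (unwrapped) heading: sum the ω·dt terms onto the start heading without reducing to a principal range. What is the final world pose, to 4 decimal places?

(1.6140, -1.9687, 7.1180)

step 1: θ'=1.9930 (R=-0.8000) → pose (2.6702, -1.1350, 1.9930)
step 2: θ'=1.2430 (R=2.0000) → pose (2.7394, -2.5985, 1.2430)
step 3: θ'=3.7430 (R=-1.2000) → pose (4.5544, -3.9743, 3.7430)
step 4: θ'=5.7430 (R=-0.7500) → pose (4.5158, -2.7126, 5.7430)
step 5: θ'=6.1180 (R=-7.0000) → pose (2.0668, -1.8112, 6.1180)
step 6: θ'=7.1180 (R=-0.5000) → pose (1.6140, -1.9687, 7.1180)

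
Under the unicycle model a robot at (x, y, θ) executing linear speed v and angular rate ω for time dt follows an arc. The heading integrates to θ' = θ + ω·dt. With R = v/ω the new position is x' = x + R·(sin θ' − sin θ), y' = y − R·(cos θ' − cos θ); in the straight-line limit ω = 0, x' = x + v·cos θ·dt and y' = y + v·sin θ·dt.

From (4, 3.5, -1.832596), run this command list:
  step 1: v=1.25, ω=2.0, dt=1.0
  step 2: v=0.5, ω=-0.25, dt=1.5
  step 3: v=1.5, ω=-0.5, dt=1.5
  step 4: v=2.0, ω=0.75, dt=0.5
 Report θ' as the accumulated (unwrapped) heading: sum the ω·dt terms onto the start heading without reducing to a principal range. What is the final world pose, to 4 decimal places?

step 1: θ'=0.1674 (R=0.6250) → pose (4.7078, 2.7220, 0.1674)
step 2: θ'=-0.2076 (R=-2.0000) → pose (5.4533, 2.7070, -0.2076)
step 3: θ'=-0.9576 (R=-3.0000) → pose (7.2884, 1.4979, -0.9576)
step 4: θ'=-0.5826 (R=2.6667) → pose (8.0021, 0.8057, -0.5826)

(8.0021, 0.8057, -0.5826)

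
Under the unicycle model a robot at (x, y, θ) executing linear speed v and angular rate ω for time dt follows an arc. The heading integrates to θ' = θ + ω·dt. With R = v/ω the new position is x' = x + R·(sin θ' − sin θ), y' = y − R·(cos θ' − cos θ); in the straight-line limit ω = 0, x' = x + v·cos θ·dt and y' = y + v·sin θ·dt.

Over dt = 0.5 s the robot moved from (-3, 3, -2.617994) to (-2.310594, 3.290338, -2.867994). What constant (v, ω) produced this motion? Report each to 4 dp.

v = -1.5000, ω = -0.5000

Δθ = -2.867994 − -2.617994 = -0.250000
ω = Δθ/dt = -0.250000/0.5 = -0.5000
R = Δx/(sin θ' − sin θ) = 3.0000
v = R·ω = 3.0000·-0.5000 = -1.5000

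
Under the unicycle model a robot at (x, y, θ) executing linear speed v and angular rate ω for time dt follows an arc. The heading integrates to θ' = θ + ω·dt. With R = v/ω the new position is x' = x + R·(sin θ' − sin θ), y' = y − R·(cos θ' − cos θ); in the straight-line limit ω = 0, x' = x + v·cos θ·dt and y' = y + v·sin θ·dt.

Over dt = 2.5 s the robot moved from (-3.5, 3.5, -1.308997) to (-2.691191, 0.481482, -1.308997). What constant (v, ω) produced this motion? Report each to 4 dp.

v = 1.2500, ω = 0.0000

Δθ = -1.308997 − -1.308997 = 0.000000
ω = Δθ/dt = 0.000000/2.5 = 0.0000
ω = 0 → v = (Δx·cos θ + Δy·sin θ)/dt = 1.2500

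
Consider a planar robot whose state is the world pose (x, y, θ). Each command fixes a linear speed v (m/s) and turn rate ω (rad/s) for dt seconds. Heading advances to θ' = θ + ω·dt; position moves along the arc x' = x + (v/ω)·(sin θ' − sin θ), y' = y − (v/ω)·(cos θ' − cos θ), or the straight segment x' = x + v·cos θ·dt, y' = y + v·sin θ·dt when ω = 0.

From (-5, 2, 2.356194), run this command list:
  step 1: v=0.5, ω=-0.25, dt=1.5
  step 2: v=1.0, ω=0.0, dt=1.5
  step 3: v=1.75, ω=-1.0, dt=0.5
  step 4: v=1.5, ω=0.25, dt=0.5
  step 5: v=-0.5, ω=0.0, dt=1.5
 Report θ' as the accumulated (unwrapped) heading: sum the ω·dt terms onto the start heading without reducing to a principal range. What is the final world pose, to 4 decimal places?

step 1: θ'=1.9812 (R=-2.0000) → pose (-5.4197, 2.6163, 1.9812)
step 2: θ'=1.9812 (straight) → pose (-6.0182, 3.9917, 1.9812)
step 3: θ'=1.4812 (R=-1.7500) → pose (-6.1565, 4.8465, 1.4812)
step 4: θ'=1.6062 (R=6.0000) → pose (-6.1362, 5.5957, 1.6062)
step 5: θ'=1.6062 (straight) → pose (-6.1096, 4.8462, 1.6062)

(-6.1096, 4.8462, 1.6062)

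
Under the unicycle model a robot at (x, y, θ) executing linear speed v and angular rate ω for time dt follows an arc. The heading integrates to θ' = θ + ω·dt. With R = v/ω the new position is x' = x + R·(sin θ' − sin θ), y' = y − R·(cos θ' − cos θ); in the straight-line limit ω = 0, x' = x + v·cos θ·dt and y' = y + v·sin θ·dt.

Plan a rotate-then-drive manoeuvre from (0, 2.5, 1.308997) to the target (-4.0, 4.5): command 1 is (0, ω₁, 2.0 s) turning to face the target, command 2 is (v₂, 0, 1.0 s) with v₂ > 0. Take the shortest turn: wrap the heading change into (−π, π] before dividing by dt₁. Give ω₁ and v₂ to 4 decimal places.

ω₁ = 0.6845, v₂ = 4.4721

heading to target = atan2(4.5−2.5, -4−0) = 2.6779
Δθ = wrap(2.6779 − 1.3090) = 1.3689; ω₁ = Δθ/dt₁ = 0.6845
distance = √((-4−0)² + (4.5−2.5)²) = 4.4721; v₂ = distance/dt₂ = 4.4721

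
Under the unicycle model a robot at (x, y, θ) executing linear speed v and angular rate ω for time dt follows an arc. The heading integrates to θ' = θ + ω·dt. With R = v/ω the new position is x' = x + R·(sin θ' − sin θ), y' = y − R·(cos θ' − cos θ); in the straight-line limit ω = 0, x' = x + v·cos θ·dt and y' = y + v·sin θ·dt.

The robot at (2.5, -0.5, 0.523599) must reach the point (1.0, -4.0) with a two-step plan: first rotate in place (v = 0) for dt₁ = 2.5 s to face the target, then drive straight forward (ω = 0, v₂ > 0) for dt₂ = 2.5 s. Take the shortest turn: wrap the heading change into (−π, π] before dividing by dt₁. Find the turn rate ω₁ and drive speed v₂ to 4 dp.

ω₁ = -0.9997, v₂ = 1.5232

heading to target = atan2(-4−-0.5, 1−2.5) = -1.9757
Δθ = wrap(-1.9757 − 0.5236) = -2.4993; ω₁ = Δθ/dt₁ = -0.9997
distance = √((1−2.5)² + (-4−-0.5)²) = 3.8079; v₂ = distance/dt₂ = 1.5232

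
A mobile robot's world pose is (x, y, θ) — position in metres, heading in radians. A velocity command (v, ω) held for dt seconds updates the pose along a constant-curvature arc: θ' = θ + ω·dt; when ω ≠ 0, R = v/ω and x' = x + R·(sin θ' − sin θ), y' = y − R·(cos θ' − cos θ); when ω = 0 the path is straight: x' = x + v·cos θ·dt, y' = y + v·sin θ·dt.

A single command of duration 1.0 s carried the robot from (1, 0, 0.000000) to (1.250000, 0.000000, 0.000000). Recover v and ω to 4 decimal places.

v = 0.2500, ω = 0.0000

Δθ = 0.000000 − 0.000000 = 0.000000
ω = Δθ/dt = 0.000000/1.0 = 0.0000
ω = 0 → v = (Δx·cos θ + Δy·sin θ)/dt = 0.2500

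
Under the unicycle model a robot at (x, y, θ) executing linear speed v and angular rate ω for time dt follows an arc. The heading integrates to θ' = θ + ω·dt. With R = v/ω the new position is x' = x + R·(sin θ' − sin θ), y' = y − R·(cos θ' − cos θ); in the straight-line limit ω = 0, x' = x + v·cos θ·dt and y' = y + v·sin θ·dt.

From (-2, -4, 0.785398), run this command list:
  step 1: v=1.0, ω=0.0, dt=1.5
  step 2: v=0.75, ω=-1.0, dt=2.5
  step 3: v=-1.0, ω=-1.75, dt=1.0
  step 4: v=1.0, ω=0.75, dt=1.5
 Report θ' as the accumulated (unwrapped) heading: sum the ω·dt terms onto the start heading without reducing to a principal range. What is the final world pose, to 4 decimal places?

(-0.3014, -3.4545, -2.3396)

step 1: θ'=0.7854 (straight) → pose (-0.9393, -2.9393, 0.7854)
step 2: θ'=-1.7146 (R=-0.7500) → pose (0.3332, -3.5772, -1.7146)
step 3: θ'=-3.4646 (R=0.5714) → pose (1.0802, -3.1172, -3.4646)
step 4: θ'=-2.3396 (R=1.3333) → pose (-0.3014, -3.4545, -2.3396)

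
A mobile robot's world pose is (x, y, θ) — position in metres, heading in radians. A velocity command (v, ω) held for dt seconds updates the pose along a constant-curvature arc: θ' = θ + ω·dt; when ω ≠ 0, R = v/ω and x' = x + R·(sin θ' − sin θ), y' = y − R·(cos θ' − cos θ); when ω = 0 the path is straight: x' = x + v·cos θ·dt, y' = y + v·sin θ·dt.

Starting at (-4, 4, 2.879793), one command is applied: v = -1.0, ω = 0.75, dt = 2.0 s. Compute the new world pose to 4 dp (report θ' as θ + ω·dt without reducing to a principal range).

θ' = 2.8798 + 0.75·2.0 = 4.3798
R = v/ω = -1.0/0.75 = -1.3333
x' = -4 + -1.3333·(sin 4.3798 − sin 2.8798) = -2.3946
y' = 4 − -1.3333·(cos 4.3798 − cos 2.8798) = 4.8526

(-2.3946, 4.8526, 4.3798)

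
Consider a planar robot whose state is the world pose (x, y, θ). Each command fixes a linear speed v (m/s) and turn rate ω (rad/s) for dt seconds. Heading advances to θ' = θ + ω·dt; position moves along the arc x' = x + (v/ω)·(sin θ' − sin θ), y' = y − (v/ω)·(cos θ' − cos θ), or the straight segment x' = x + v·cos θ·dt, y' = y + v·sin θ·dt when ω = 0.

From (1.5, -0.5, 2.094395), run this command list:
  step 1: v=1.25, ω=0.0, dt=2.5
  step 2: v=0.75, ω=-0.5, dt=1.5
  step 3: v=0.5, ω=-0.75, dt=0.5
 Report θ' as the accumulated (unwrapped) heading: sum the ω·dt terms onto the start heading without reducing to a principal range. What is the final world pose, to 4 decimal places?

step 1: θ'=2.0944 (straight) → pose (-0.0625, 2.2063, 2.0944)
step 2: θ'=1.3444 (R=-1.5000) → pose (-0.2252, 3.2930, 1.3444)
step 3: θ'=0.9694 (R=-0.6667) → pose (-0.1252, 3.5206, 0.9694)

(-0.1252, 3.5206, 0.9694)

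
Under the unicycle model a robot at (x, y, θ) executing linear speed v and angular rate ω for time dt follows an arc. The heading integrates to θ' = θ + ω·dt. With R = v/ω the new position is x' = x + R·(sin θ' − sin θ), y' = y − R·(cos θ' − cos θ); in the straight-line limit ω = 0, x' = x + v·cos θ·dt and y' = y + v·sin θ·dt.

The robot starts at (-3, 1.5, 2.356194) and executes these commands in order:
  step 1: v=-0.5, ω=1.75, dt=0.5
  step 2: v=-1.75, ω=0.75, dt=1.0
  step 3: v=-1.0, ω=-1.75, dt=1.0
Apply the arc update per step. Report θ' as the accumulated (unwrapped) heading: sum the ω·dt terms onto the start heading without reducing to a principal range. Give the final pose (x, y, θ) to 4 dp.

step 1: θ'=3.2312 (R=-0.2857) → pose (-2.7724, 1.4175, 3.2312)
step 2: θ'=3.9812 (R=-2.3333) → pose (-1.2443, 2.1833, 3.9812)
step 3: θ'=2.2312 (R=0.5714) → pose (-0.3677, 2.1523, 2.2312)

(-0.3677, 2.1523, 2.2312)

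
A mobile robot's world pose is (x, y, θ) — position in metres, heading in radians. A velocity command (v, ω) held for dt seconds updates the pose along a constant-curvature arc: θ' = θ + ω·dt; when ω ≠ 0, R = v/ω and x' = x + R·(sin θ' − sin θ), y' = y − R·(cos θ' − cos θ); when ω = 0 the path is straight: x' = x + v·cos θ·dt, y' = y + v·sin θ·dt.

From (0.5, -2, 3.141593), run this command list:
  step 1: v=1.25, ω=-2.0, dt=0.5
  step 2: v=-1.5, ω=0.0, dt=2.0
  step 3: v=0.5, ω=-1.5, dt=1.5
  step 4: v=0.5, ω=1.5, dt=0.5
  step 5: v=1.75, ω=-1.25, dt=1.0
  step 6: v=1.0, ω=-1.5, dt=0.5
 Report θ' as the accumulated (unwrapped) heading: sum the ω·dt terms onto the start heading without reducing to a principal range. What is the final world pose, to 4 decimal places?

step 1: θ'=2.1416 (R=-0.6250) → pose (-0.0259, -1.7127, 2.1416)
step 2: θ'=2.1416 (straight) → pose (1.5950, -4.2371, 2.1416)
step 3: θ'=-0.1084 (R=-0.3333) → pose (1.9115, -3.7256, -0.1084)
step 4: θ'=0.6416 (R=0.3333) → pose (2.1471, -3.6613, 0.6416)
step 5: θ'=-0.6084 (R=-1.4000) → pose (3.7851, -3.6341, -0.6084)
step 6: θ'=-1.3584 (R=-0.6667) → pose (4.0558, -4.0406, -1.3584)

(4.0558, -4.0406, -1.3584)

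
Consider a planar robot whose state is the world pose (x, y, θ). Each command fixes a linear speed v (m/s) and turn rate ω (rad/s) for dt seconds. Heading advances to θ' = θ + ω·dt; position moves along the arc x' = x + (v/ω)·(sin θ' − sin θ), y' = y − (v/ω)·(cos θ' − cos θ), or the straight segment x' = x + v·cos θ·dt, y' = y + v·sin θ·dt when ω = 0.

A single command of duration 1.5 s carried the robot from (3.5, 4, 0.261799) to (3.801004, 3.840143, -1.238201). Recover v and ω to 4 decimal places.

Δθ = -1.238201 − 0.261799 = -1.500000
ω = Δθ/dt = -1.500000/1.5 = -1.0000
R = Δx/(sin θ' − sin θ) = -0.2500
v = R·ω = -0.2500·-1.0000 = 0.2500

v = 0.2500, ω = -1.0000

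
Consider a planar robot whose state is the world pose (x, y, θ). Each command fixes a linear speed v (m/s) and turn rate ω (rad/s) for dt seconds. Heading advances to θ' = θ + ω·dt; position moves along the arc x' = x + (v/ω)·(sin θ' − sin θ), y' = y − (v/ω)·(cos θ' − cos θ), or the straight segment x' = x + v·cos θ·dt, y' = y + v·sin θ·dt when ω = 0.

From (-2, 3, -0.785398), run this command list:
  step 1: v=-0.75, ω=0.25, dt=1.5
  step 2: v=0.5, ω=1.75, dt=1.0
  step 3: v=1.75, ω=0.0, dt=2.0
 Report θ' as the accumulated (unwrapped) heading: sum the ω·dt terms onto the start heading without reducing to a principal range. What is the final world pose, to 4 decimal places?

step 1: θ'=-0.4104 (R=-3.0000) → pose (-2.9244, 3.6296, -0.4104)
step 2: θ'=1.3396 (R=0.2857) → pose (-2.5323, 3.8261, 1.3396)
step 3: θ'=1.3396 (straight) → pose (-1.7303, 7.2330, 1.3396)

(-1.7303, 7.2330, 1.3396)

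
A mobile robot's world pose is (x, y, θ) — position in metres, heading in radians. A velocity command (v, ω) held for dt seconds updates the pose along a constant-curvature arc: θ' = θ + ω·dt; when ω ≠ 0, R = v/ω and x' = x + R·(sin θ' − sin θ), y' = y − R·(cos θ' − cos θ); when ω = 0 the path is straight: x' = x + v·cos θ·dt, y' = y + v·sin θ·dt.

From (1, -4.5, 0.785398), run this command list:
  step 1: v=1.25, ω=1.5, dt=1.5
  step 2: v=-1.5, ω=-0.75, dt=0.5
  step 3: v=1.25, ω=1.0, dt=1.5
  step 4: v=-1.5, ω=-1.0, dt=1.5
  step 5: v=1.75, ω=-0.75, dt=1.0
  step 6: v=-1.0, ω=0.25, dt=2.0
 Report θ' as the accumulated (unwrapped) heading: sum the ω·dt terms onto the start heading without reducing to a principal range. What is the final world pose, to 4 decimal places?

step 1: θ'=3.0354 (R=0.8333) → pose (0.4991, -3.0821, 3.0354)
step 2: θ'=2.6604 (R=2.0000) → pose (1.2128, -3.2980, 2.6604)
step 3: θ'=4.1604 (R=1.2500) → pose (-0.4301, -3.7505, 4.1604)
step 4: θ'=2.6604 (R=1.5000) → pose (1.5413, -3.2074, 2.6604)
step 5: θ'=1.9104 (R=-2.3333) → pose (0.4212, -1.9163, 1.9104)
step 6: θ'=2.4104 (R=-4.0000) → pose (1.5217, -3.5614, 2.4104)

(1.5217, -3.5614, 2.4104)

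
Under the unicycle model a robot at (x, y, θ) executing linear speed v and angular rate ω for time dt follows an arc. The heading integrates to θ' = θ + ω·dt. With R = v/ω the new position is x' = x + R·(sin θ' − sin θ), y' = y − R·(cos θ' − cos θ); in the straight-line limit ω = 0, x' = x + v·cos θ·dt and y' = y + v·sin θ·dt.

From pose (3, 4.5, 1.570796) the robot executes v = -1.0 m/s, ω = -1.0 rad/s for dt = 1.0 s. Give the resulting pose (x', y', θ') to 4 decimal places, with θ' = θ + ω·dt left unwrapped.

θ' = 1.5708 + -1.0·1.0 = 0.5708
R = v/ω = -1.0/-1.0 = 1.0000
x' = 3 + 1.0000·(sin 0.5708 − sin 1.5708) = 2.5403
y' = 4.5 − 1.0000·(cos 0.5708 − cos 1.5708) = 3.6585

(2.5403, 3.6585, 0.5708)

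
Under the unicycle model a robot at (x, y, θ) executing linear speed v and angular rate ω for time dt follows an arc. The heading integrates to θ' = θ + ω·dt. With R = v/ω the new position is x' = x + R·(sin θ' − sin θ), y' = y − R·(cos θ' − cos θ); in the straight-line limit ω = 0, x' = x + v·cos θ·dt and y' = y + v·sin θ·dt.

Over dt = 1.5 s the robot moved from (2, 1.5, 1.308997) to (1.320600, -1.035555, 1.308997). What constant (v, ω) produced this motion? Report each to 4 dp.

Δθ = 1.308997 − 1.308997 = 0.000000
ω = Δθ/dt = 0.000000/1.5 = 0.0000
ω = 0 → v = (Δx·cos θ + Δy·sin θ)/dt = -1.7500

v = -1.7500, ω = 0.0000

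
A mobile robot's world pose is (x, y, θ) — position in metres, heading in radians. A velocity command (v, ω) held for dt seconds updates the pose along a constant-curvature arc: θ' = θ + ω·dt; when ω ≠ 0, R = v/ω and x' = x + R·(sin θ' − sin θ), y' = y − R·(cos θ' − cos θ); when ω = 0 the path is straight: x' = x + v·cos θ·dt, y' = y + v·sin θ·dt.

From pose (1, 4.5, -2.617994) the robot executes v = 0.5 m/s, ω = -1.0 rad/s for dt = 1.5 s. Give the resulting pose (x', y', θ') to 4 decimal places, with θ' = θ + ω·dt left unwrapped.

θ' = -2.6180 + -1.0·1.5 = -4.1180
R = v/ω = 0.5/-1.0 = -0.5000
x' = 1 + -0.5000·(sin -4.1180 − sin -2.6180) = 0.3358
y' = 4.5 − -0.5000·(cos -4.1180 − cos -2.6180) = 4.6530

(0.3358, 4.6530, -4.1180)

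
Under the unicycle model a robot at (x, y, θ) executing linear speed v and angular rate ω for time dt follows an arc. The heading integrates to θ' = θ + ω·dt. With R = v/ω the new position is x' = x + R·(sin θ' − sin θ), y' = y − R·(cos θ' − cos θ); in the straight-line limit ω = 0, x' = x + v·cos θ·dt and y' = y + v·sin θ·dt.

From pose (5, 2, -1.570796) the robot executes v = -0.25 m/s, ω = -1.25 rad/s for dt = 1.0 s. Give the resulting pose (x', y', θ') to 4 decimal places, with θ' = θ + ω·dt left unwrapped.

(5.1369, 2.1898, -2.8208)

θ' = -1.5708 + -1.25·1.0 = -2.8208
R = v/ω = -0.25/-1.25 = 0.2000
x' = 5 + 0.2000·(sin -2.8208 − sin -1.5708) = 5.1369
y' = 2 − 0.2000·(cos -2.8208 − cos -1.5708) = 2.1898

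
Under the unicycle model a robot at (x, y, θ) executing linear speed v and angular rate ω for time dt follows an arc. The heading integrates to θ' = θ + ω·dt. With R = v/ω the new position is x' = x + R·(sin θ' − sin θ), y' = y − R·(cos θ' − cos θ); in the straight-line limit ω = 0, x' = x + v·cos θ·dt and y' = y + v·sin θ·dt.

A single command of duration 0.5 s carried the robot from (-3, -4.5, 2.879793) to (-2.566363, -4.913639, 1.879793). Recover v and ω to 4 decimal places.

v = -1.2500, ω = -2.0000

Δθ = 1.879793 − 2.879793 = -1.000000
ω = Δθ/dt = -1.000000/0.5 = -2.0000
R = Δx/(sin θ' − sin θ) = 0.6250
v = R·ω = 0.6250·-2.0000 = -1.2500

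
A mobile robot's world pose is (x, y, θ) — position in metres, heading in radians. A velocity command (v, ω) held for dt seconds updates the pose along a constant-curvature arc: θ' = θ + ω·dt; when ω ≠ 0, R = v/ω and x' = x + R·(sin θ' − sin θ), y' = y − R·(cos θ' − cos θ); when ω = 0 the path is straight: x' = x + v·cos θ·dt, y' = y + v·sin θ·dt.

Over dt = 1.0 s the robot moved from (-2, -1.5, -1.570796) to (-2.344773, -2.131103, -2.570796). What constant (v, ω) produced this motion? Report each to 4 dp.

v = 0.7500, ω = -1.0000

Δθ = -2.570796 − -1.570796 = -1.000000
ω = Δθ/dt = -1.000000/1.0 = -1.0000
R = −Δy/(cos θ' − cos θ) = -0.7500
v = R·ω = -0.7500·-1.0000 = 0.7500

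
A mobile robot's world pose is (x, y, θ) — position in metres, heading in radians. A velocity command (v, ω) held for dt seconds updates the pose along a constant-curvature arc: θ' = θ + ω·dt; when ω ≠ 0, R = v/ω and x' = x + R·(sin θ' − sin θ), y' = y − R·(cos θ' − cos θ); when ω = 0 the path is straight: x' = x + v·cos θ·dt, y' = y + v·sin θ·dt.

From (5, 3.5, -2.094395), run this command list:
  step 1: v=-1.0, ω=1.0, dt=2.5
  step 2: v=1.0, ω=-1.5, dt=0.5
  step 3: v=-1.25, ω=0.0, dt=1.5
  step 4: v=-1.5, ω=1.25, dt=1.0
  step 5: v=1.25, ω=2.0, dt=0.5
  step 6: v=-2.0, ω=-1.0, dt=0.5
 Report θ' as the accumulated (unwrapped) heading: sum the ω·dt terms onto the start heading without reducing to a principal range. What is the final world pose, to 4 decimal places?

step 1: θ'=0.4056 (R=-1.0000) → pose (3.7394, 4.9189, 0.4056)
step 2: θ'=-0.3444 (R=-0.6667) → pose (4.2275, 4.9338, -0.3444)
step 3: θ'=-0.3444 (straight) → pose (2.4626, 5.5669, -0.3444)
step 4: θ'=0.9056 (R=-1.2000) → pose (1.1133, 5.1780, 0.9056)
step 5: θ'=1.9056 (R=0.6250) → pose (1.2119, 5.7691, 1.9056)
step 6: θ'=1.4056 (R=2.0000) → pose (1.2957, 4.7830, 1.4056)

(1.2957, 4.7830, 1.4056)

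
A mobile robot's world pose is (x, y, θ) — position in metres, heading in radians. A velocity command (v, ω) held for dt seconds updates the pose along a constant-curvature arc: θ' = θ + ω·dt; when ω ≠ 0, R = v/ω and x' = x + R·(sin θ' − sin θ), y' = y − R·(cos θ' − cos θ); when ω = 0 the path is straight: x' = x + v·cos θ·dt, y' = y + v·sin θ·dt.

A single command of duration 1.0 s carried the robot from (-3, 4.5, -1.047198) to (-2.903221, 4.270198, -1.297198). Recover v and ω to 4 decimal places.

v = 0.2500, ω = -0.2500

Δθ = -1.297198 − -1.047198 = -0.250000
ω = Δθ/dt = -0.250000/1.0 = -0.2500
R = −Δy/(cos θ' − cos θ) = -1.0000
v = R·ω = -1.0000·-0.2500 = 0.2500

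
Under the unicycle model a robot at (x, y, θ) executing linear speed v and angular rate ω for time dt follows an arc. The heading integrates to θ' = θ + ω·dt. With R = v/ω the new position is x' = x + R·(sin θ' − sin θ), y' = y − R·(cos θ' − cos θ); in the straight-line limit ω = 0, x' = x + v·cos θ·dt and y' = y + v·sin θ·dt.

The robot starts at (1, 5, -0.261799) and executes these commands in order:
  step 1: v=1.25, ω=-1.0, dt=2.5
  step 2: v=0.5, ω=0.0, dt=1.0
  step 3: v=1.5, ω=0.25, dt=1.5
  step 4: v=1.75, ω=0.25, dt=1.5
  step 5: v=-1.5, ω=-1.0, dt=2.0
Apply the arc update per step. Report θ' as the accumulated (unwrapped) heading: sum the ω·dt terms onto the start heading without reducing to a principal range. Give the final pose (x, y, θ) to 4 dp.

(-0.2421, -0.5399, -4.0118)

step 1: θ'=-2.7618 (R=-1.2500) → pose (1.1399, 2.6317, -2.7618)
step 2: θ'=-2.7618 (straight) → pose (0.6755, 2.4463, -2.7618)
step 3: θ'=-2.3868 (R=6.0000) → pose (-1.2109, 1.2443, -2.3868)
step 4: θ'=-2.0118 (R=7.0000) → pose (-2.7452, -0.8666, -2.0118)
step 5: θ'=-4.0118 (R=1.5000) → pose (-0.2421, -0.5399, -4.0118)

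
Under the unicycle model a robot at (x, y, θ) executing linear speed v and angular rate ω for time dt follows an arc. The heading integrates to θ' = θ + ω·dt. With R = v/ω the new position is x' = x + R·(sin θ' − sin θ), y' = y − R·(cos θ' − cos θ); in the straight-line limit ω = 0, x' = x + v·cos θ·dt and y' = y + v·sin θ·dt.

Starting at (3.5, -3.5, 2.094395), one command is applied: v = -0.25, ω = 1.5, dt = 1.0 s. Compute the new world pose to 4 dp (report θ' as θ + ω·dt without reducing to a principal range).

(3.7173, -3.5665, 3.5944)

θ' = 2.0944 + 1.5·1.0 = 3.5944
R = v/ω = -0.25/1.5 = -0.1667
x' = 3.5 + -0.1667·(sin 3.5944 − sin 2.0944) = 3.7173
y' = -3.5 − -0.1667·(cos 3.5944 − cos 2.0944) = -3.5665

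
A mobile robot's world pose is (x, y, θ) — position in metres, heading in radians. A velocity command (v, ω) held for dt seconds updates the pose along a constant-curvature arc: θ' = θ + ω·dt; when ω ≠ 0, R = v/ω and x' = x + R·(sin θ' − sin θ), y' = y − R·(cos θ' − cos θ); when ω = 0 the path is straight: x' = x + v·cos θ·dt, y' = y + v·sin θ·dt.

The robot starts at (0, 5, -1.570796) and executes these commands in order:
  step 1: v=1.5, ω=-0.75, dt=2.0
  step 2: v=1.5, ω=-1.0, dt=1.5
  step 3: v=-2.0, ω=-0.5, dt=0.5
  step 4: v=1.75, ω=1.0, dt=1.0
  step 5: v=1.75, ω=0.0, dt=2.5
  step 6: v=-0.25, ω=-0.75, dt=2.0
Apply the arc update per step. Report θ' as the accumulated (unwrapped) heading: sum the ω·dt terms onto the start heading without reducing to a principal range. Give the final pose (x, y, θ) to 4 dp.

step 1: θ'=-3.0708 (R=-2.0000) → pose (-1.8585, 3.0050, -3.0708)
step 2: θ'=-4.5708 (R=-1.5000) → pose (-3.4496, 4.2896, -4.5708)
step 3: θ'=-4.8208 (R=4.0000) → pose (-3.4331, 3.2923, -4.8208)
step 4: θ'=-3.8208 (R=1.7500) → pose (-4.0735, 4.8433, -3.8208)
step 5: θ'=-3.8208 (straight) → pose (-7.4776, 7.5915, -3.8208)
step 6: θ'=-5.3208 (R=0.3333) → pose (-7.4134, 7.1417, -5.3208)

(-7.4134, 7.1417, -5.3208)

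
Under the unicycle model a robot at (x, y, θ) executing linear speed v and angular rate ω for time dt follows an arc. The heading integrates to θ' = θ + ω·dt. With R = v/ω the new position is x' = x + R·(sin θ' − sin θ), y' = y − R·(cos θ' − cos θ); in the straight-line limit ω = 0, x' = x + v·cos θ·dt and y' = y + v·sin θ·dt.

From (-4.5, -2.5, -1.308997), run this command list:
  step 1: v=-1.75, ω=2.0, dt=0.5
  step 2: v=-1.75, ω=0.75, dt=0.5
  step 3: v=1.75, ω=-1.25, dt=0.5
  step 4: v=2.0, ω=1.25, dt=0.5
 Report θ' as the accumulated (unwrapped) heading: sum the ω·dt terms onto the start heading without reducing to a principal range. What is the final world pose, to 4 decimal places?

step 1: θ'=-0.3090 (R=-0.8750) → pose (-5.0791, -1.8929, -0.3090)
step 2: θ'=0.0660 (R=-2.3333) → pose (-5.9426, -1.7875, 0.0660)
step 3: θ'=-0.5590 (R=-1.4000) → pose (-5.1078, -1.9975, -0.5590)
step 4: θ'=0.0660 (R=1.6000) → pose (-4.1537, -2.2376, 0.0660)

(-4.1537, -2.2376, 0.0660)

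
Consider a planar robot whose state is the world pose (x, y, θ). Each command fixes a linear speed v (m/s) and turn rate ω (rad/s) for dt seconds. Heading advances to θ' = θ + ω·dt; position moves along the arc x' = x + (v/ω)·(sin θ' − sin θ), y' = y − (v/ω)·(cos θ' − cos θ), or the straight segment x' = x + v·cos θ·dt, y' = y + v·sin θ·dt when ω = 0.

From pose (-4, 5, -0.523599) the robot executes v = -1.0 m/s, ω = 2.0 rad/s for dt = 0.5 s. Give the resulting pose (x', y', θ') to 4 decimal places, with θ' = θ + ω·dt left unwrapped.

θ' = -0.5236 + 2.0·0.5 = 0.4764
R = v/ω = -1.0/2.0 = -0.5000
x' = -4 + -0.5000·(sin 0.4764 − sin -0.5236) = -4.4793
y' = 5 − -0.5000·(cos 0.4764 − cos -0.5236) = 5.0113

(-4.4793, 5.0113, 0.4764)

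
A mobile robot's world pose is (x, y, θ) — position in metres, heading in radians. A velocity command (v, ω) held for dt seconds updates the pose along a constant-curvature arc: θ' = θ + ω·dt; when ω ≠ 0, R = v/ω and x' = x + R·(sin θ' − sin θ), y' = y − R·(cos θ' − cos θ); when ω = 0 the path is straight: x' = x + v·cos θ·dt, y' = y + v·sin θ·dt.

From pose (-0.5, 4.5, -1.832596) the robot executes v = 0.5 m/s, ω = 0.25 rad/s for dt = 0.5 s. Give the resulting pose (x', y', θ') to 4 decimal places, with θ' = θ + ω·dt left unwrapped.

(-0.5495, 4.2551, -1.7076)

θ' = -1.8326 + 0.25·0.5 = -1.7076
R = v/ω = 0.5/0.25 = 2.0000
x' = -0.5 + 2.0000·(sin -1.7076 − sin -1.8326) = -0.5495
y' = 4.5 − 2.0000·(cos -1.7076 − cos -1.8326) = 4.2551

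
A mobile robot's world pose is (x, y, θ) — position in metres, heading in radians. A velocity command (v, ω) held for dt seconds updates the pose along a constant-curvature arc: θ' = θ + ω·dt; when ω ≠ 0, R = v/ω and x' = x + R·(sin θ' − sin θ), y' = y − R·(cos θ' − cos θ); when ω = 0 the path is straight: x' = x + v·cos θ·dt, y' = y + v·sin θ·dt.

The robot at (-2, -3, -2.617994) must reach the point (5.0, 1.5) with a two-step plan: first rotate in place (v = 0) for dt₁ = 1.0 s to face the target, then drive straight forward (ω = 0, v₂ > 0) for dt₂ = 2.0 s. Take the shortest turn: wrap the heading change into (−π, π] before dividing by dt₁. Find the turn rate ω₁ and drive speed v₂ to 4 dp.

heading to target = atan2(1.5−-3, 5−-2) = 0.5713
Δθ = wrap(0.5713 − -2.6180) = -3.0939; ω₁ = Δθ/dt₁ = -3.0939
distance = √((5−-2)² + (1.5−-3)²) = 8.3217; v₂ = distance/dt₂ = 4.1608

ω₁ = -3.0939, v₂ = 4.1608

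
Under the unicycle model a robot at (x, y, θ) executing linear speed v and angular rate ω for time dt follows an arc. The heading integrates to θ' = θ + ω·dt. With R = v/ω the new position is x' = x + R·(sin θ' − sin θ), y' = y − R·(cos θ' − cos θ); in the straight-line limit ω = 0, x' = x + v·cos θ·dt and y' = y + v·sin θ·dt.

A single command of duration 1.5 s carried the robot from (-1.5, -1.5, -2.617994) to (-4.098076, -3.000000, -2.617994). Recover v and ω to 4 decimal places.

Δθ = -2.617994 − -2.617994 = 0.000000
ω = Δθ/dt = 0.000000/1.5 = 0.0000
ω = 0 → v = (Δx·cos θ + Δy·sin θ)/dt = 2.0000

v = 2.0000, ω = 0.0000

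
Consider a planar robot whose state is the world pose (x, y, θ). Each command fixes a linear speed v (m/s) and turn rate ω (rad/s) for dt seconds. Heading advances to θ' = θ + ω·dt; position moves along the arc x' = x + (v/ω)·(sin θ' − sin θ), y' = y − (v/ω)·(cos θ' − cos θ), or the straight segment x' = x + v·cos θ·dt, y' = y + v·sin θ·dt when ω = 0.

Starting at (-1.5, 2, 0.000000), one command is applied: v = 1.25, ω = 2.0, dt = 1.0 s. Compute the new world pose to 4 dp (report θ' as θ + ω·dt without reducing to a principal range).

θ' = 0.0000 + 2.0·1.0 = 2.0000
R = v/ω = 1.25/2.0 = 0.6250
x' = -1.5 + 0.6250·(sin 2.0000 − sin 0.0000) = -0.9317
y' = 2 − 0.6250·(cos 2.0000 − cos 0.0000) = 2.8851

(-0.9317, 2.8851, 2.0000)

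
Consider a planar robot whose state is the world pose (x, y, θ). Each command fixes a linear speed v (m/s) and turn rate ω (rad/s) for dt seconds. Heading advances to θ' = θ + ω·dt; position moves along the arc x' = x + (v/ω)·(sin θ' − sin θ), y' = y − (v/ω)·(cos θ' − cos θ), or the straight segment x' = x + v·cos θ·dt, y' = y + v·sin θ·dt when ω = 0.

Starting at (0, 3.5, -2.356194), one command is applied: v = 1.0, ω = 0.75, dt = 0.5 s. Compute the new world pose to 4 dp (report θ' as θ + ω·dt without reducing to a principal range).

(-0.2798, 3.0892, -1.9812)

θ' = -2.3562 + 0.75·0.5 = -1.9812
R = v/ω = 1.0/0.75 = 1.3333
x' = 0 + 1.3333·(sin -1.9812 − sin -2.3562) = -0.2798
y' = 3.5 − 1.3333·(cos -1.9812 − cos -2.3562) = 3.0892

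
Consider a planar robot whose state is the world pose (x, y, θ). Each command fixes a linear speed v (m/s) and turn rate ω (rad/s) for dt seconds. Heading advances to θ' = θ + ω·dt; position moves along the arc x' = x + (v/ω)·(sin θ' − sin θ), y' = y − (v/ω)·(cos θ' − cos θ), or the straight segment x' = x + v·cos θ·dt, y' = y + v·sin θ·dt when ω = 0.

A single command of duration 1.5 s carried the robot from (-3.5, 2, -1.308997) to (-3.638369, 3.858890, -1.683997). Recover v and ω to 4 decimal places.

v = -1.2500, ω = -0.2500

Δθ = -1.683997 − -1.308997 = -0.375000
ω = Δθ/dt = -0.375000/1.5 = -0.2500
R = −Δy/(cos θ' − cos θ) = 5.0000
v = R·ω = 5.0000·-0.2500 = -1.2500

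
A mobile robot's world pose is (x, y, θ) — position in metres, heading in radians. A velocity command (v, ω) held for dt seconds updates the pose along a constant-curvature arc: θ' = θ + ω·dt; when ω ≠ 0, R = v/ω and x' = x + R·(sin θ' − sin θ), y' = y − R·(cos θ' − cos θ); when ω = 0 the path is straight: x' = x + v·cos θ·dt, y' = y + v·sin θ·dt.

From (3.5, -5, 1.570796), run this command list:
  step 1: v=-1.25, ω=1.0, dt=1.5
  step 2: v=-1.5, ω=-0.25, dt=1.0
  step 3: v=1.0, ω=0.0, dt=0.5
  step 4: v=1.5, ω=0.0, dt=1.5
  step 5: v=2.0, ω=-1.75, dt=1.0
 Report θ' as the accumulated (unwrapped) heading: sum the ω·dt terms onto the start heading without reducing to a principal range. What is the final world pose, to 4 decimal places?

step 1: θ'=3.0708 (R=-1.2500) → pose (4.6616, -6.2469, 3.0708)
step 2: θ'=2.8208 (R=6.0000) → pose (6.1291, -6.5379, 2.8208)
step 3: θ'=2.8208 (straight) → pose (5.6546, -6.3803, 2.8208)
step 4: θ'=2.8208 (straight) → pose (3.5194, -5.6708, 2.8208)
step 5: θ'=1.0708 (R=-1.1429) → pose (2.8768, -4.0383, 1.0708)

(2.8768, -4.0383, 1.0708)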